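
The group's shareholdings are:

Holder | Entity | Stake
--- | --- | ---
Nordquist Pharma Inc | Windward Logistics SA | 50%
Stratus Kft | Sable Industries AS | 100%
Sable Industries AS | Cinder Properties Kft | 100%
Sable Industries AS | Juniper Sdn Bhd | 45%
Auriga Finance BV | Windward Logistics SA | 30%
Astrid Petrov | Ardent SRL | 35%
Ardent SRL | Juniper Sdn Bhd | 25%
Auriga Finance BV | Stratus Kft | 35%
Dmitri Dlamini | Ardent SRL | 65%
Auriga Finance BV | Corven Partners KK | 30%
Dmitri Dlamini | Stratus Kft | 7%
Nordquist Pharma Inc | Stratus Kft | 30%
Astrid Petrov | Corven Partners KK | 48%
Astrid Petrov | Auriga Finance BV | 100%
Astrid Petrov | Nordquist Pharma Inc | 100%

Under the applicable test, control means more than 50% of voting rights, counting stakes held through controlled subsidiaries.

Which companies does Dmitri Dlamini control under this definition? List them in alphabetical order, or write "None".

Dmitri holds 65% of Ardent, so Dmitri controls Ardent.
No other company's threshold is met.

Ardent SRL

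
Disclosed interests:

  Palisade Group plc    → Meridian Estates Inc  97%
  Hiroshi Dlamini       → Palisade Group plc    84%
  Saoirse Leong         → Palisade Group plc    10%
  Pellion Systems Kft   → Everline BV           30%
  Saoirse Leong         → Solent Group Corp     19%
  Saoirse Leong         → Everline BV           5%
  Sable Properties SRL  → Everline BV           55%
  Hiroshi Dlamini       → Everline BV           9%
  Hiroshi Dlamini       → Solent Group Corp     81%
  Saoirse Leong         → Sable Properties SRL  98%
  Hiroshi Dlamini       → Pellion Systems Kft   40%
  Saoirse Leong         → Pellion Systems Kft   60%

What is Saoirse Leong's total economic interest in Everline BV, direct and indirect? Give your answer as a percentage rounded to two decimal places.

76.90%

Saoirse reaches Everline along 3 paths.
Via Sable: 98% × 55% = 53.9%.
Via Pellion: 60% × 30% = 18%.
Direct stake: 5% = 5%.
Total: 53.9% + 18% + 5% = 76.9%.
Rounded: 76.90%.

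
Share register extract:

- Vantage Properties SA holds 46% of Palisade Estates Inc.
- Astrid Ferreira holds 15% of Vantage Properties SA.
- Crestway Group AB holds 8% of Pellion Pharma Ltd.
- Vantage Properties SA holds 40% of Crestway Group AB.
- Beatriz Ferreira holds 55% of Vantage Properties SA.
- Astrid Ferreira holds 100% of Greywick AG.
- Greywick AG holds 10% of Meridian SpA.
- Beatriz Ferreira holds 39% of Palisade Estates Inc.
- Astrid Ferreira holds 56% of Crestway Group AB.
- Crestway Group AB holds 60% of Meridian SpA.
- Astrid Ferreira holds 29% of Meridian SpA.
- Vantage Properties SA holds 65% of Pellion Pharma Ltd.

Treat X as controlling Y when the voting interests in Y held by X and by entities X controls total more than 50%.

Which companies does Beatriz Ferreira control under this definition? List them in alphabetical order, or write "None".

Palisade Estates Inc, Pellion Pharma Ltd, Vantage Properties SA

Beatriz holds 55% of Vantage, so Beatriz controls Vantage.
Beatriz and Vantage together hold 39% + 46% = 85% of Palisade, so Beatriz controls Palisade.
Vantage holds 65% of Pellion, so Beatriz controls Pellion.
No other company's threshold is met.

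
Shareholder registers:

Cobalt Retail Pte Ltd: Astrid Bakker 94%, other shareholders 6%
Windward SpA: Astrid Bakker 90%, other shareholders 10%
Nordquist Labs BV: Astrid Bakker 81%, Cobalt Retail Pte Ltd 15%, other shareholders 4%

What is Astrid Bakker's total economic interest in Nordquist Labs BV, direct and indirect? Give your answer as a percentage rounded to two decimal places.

95.10%

Astrid reaches Nordquist along 2 paths.
Direct stake: 81% = 81%.
Via Cobalt: 94% × 15% = 14.1%.
Total: 81% + 14.1% = 95.1%.
Rounded: 95.10%.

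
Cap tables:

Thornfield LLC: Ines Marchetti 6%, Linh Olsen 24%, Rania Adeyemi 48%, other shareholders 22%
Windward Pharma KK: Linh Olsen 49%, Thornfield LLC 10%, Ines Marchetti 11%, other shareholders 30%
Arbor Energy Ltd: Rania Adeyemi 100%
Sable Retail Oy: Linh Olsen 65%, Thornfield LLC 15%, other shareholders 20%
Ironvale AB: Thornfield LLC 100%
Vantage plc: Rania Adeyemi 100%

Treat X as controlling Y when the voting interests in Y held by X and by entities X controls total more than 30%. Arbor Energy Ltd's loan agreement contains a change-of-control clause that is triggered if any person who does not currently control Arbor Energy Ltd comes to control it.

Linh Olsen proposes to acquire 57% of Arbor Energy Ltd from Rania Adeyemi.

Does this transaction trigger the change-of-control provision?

Yes

The purchase adds only to Linh's holdings (Rania's stake shrinks), so Linh is the only person who could newly come to control Arbor.
Linh holds 49% of Windward, so Linh controls Windward.
Linh holds 65% of Sable, so Linh controls Sable.
Neither Linh nor any entity Linh controls holds any voting interest in Arbor.
So before the transaction, Linh does not control Arbor.
After the purchase, Linh holds 57% of Arbor directly, and Rania's stake falls to 43%.
Linh holds 57% of Arbor, so Linh controls Arbor.
Linh did not control Arbor before and does after, so the clause is triggered.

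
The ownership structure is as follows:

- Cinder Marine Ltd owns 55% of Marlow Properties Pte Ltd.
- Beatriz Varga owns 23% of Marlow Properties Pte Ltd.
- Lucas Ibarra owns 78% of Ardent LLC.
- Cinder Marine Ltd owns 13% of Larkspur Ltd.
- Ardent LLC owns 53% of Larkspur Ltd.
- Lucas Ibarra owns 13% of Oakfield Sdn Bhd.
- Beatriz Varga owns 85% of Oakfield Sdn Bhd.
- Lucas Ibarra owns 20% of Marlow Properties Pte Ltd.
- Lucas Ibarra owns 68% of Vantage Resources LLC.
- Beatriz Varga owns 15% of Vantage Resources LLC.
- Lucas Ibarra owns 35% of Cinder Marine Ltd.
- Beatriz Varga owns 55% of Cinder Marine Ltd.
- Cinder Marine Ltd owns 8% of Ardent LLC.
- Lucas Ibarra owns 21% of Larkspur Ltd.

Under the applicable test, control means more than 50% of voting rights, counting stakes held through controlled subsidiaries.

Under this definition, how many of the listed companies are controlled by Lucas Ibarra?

Lucas holds 78% of Ardent, so Lucas controls Ardent.
Lucas holds 68% of Vantage, so Lucas controls Vantage.
Lucas and Ardent together hold 21% + 53% = 74% of Larkspur, so Lucas controls Larkspur.
No other company's threshold is met.
Lucas controls 3 companies.

3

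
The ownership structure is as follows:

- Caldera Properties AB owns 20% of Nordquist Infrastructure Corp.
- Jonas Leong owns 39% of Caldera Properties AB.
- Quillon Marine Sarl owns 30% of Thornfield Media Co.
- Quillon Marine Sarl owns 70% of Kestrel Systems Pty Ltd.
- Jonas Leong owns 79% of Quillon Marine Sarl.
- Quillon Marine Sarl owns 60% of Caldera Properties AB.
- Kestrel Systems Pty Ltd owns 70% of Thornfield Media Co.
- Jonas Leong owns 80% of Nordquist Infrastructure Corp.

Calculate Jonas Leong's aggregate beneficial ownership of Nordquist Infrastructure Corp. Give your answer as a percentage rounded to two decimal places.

Jonas reaches Nordquist along 3 paths.
Via Caldera: 39% × 20% = 7.8%.
Via Quillon → Caldera: 79% × 60% × 20% = 9.48%.
Direct stake: 80% = 80%.
Total: 7.8% + 9.48% + 80% = 97.28%.

97.28%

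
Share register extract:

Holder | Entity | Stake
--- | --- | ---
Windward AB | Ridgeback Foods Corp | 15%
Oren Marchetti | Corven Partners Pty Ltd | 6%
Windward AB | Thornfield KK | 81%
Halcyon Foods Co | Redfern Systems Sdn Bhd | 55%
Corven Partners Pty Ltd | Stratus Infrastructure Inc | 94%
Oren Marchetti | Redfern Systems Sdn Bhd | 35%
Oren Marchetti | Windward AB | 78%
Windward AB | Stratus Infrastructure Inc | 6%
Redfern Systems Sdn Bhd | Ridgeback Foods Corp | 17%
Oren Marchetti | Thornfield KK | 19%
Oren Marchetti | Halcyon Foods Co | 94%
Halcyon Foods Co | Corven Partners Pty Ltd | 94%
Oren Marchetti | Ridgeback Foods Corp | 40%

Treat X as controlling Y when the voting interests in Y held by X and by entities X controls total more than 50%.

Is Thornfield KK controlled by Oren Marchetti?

Yes

Oren holds 78% of Windward, so Oren controls Windward.
Oren and Windward together hold 19% + 81% = 100% of Thornfield, so Oren controls Thornfield.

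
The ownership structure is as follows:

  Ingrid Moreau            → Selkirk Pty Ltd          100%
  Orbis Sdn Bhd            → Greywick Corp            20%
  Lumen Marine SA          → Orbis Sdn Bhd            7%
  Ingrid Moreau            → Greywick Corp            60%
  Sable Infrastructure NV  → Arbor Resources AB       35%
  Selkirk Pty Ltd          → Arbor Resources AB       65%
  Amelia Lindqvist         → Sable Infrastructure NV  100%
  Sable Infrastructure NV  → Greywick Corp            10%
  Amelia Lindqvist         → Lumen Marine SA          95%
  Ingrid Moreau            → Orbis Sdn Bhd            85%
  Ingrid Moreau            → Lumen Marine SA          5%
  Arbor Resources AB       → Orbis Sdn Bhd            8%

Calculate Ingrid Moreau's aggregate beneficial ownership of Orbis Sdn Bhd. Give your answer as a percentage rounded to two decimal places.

Ingrid reaches Orbis along 3 paths.
Via Lumen: 5% × 7% = 0.35%.
Via Selkirk → Arbor: 100% × 65% × 8% = 5.2%.
Direct stake: 85% = 85%.
Total: 0.35% + 5.2% + 85% = 90.55%.

90.55%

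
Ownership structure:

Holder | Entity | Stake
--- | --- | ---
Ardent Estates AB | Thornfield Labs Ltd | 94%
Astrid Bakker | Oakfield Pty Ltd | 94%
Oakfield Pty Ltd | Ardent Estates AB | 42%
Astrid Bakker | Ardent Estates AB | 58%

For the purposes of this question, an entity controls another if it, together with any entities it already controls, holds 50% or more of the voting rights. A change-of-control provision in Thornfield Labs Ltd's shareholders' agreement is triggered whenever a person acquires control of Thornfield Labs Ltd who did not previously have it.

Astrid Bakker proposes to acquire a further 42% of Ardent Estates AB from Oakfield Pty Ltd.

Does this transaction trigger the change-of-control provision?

The purchase adds only to Astrid's holdings (Oakfield's stake shrinks), so Astrid is the only person who could newly come to control Thornfield.
Astrid holds 94% of Oakfield, so Astrid controls Oakfield.
Oakfield and Astrid together hold 42% + 58% = 100% of Ardent, so Astrid controls Ardent.
Ardent holds 94% of Thornfield, so Astrid controls Thornfield.
So Astrid already controls Thornfield before the transaction.
After the purchase, Astrid's direct stake in Ardent rises to 58% + 42% = 100%, and Oakfield's stake falls to 0%.
Astrid controlled Thornfield already, so this is not a new person acquiring control; every other person's position is unchanged or reduced.
No new person acquires control, so the clause is not triggered.

No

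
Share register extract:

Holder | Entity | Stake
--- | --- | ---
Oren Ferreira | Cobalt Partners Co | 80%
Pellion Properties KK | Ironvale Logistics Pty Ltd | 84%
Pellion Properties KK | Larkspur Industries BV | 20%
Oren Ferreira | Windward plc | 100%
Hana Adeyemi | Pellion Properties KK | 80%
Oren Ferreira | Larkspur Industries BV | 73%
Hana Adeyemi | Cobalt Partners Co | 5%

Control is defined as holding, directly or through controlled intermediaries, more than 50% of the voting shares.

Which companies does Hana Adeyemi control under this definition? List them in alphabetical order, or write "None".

Hana holds 80% of Pellion, so Hana controls Pellion.
Pellion holds 84% of Ironvale, so Hana controls Ironvale.
No other company's threshold is met.

Ironvale Logistics Pty Ltd, Pellion Properties KK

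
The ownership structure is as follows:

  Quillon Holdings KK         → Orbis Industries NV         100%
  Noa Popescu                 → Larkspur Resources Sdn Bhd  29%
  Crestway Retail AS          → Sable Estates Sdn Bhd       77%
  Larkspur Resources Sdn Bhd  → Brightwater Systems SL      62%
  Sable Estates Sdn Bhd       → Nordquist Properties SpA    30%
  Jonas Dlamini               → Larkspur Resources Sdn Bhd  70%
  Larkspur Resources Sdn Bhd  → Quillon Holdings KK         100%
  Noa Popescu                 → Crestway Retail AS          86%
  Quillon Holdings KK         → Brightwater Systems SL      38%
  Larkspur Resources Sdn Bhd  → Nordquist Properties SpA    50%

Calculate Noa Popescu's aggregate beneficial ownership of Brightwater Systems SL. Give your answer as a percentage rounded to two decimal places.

Noa reaches Brightwater along 2 paths.
Via Larkspur: 29% × 62% = 17.98%.
Via Larkspur → Quillon: 29% × 100% × 38% = 11.02%.
Total: 17.98% + 11.02% = 29%.
Rounded: 29.00%.

29.00%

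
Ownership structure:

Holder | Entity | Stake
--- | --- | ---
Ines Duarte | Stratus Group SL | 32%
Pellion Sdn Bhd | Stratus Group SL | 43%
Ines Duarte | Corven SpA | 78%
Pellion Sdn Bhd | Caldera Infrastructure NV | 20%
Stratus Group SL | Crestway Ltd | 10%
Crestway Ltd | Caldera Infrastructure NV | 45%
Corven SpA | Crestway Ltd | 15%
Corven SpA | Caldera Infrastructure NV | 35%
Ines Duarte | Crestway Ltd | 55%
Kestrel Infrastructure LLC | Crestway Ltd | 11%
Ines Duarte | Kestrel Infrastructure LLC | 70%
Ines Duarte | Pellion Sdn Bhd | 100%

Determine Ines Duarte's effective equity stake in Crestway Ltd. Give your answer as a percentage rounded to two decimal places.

Ines reaches Crestway along 5 paths.
Via Corven: 78% × 15% = 11.7%.
Direct stake: 55% = 55%.
Via Stratus: 32% × 10% = 3.2%.
Via Pellion → Stratus: 100% × 43% × 10% = 4.3%.
Via Kestrel: 70% × 11% = 7.7%.
Total: 11.7% + 55% + 3.2% + 4.3% + 7.7% = 81.9%.
Rounded: 81.90%.

81.90%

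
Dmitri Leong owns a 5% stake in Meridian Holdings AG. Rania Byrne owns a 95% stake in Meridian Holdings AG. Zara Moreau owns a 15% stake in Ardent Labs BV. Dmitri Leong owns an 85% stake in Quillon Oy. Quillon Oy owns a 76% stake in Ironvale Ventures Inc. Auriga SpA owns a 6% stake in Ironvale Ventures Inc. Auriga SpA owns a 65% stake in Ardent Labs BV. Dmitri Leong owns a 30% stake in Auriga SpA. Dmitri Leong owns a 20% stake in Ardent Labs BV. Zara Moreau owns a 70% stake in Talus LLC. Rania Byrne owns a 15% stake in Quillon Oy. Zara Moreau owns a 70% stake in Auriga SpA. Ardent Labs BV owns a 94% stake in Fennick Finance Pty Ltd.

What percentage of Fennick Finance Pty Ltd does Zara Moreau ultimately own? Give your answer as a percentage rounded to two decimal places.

56.87%

Zara reaches Fennick along 2 paths.
Via Ardent: 15% × 94% = 14.1%.
Via Auriga → Ardent: 70% × 65% × 94% = 42.77%.
Total: 14.1% + 42.77% = 56.87%.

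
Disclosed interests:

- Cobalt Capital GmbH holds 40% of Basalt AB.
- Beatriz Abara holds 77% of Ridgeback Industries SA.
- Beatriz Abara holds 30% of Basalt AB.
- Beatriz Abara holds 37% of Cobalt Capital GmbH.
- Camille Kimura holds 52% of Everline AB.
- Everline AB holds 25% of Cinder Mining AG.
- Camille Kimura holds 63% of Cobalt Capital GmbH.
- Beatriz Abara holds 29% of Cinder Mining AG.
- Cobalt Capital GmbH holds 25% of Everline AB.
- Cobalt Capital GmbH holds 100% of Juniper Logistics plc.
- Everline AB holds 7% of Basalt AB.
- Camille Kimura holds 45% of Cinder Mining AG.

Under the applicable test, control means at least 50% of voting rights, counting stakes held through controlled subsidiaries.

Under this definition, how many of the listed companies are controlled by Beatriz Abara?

Beatriz holds 77% of Ridgeback, so Beatriz controls Ridgeback.
No other company's threshold is met.
Beatriz controls 1 company.

1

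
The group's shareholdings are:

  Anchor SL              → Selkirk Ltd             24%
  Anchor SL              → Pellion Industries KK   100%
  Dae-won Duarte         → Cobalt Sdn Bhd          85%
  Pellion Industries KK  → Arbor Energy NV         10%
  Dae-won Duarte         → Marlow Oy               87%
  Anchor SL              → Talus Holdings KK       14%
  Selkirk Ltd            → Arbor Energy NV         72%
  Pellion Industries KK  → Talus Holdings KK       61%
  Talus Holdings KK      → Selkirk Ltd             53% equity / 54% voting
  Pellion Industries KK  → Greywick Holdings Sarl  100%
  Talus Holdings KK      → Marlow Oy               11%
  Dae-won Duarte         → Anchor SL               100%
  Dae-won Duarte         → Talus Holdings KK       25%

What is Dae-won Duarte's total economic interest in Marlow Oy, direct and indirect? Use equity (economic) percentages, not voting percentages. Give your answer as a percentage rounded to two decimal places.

98.00%

Dae-won reaches Marlow along 4 paths.
Direct stake: 87% = 87%.
Via Anchor → Pellion → Talus: 100% × 100% × 61% × 11% = 6.71%.
Via Talus: 25% × 11% = 2.75%.
Via Anchor → Talus: 100% × 14% × 11% = 1.54%.
Total: 87% + 6.71% + 2.75% + 1.54% = 98%.
Rounded: 98.00%.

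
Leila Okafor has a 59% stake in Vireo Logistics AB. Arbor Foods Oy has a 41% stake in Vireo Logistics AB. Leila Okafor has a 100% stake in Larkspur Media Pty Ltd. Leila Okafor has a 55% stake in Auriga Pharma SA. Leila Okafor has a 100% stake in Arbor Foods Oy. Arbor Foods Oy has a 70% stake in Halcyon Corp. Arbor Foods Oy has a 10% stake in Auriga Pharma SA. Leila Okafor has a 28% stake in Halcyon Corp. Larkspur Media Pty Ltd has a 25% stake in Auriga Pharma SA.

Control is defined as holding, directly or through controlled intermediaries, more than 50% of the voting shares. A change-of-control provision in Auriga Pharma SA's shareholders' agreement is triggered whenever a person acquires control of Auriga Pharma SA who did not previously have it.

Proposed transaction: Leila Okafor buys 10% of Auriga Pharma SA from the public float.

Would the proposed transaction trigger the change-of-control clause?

The purchase changes only Leila's holdings, so Leila is the only person who could newly come to control Auriga.
Leila holds 100% of Arbor, so Leila controls Arbor.
Leila holds 100% of Larkspur, so Leila controls Larkspur.
Larkspur and Arbor and Leila together hold 25% + 10% + 55% = 90% of Auriga, so Leila controls Auriga.
So Leila already controls Auriga before the transaction.
After the purchase, Leila's direct stake in Auriga rises to 55% + 10% = 65%.
Leila controlled Auriga already, so this is not a new person acquiring control; every other person's position is unchanged or reduced.
No new person acquires control, so the clause is not triggered.

No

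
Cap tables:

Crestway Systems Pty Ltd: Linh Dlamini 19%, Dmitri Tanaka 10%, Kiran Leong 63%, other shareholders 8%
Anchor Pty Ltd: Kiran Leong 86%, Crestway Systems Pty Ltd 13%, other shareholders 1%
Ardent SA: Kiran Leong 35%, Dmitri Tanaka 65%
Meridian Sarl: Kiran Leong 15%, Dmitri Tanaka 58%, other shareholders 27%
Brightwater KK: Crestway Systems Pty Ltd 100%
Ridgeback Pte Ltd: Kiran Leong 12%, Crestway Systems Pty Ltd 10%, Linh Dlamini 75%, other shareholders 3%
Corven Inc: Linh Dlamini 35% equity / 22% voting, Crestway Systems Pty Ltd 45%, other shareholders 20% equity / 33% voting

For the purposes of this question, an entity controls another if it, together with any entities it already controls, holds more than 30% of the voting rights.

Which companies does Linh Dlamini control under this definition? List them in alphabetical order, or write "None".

Linh holds 75% of Ridgeback, so Linh controls Ridgeback.
No other company's threshold is met.

Ridgeback Pte Ltd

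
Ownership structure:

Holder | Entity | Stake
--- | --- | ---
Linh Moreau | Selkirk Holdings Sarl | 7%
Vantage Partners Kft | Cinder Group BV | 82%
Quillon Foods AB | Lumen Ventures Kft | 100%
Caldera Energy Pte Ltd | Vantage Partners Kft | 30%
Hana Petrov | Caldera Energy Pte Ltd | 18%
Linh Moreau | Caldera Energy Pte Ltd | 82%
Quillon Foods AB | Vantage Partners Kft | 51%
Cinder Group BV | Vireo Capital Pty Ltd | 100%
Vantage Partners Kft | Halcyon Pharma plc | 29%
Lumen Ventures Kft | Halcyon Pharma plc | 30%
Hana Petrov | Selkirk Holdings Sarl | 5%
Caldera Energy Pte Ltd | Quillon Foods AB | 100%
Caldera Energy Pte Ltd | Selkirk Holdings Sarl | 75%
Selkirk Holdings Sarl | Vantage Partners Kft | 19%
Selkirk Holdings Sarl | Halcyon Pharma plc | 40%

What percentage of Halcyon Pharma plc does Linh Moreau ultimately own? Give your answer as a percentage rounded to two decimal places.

Linh reaches Halcyon along 7 paths.
Via Caldera → Quillon → Lumen: 82% × 100% × 100% × 30% = 24.6%.
Via Selkirk: 7% × 40% = 2.8%.
Via Caldera → Selkirk: 82% × 75% × 40% = 24.6%.
Via Selkirk → Vantage: 7% × 19% × 29% = 0.3857%.
Via Caldera → Selkirk → Vantage: 82% × 75% × 19% × 29% = 3.38865%.
Via Caldera → Vantage: 82% × 30% × 29% = 7.134%.
Via Caldera → Quillon → Vantage: 82% × 100% × 51% × 29% = 12.1278%.
Total: 24.6% + 2.8% + 24.6% + 0.3857% + 3.38865% + 7.134% + 12.1278% = 75.03615%.
Rounded: 75.04%.

75.04%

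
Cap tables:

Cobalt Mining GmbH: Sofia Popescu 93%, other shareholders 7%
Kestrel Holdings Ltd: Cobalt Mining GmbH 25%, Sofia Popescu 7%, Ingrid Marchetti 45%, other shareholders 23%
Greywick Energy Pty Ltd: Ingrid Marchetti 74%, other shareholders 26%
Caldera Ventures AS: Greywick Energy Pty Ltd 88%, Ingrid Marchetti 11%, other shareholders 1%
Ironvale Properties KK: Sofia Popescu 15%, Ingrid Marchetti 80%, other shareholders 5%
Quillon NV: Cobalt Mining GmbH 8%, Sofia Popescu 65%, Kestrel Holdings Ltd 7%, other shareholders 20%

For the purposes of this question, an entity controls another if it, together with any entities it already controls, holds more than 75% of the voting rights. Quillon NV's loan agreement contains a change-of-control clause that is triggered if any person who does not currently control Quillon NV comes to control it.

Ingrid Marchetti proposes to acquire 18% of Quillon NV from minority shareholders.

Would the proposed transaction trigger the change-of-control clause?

The purchase changes only Ingrid's holdings, so Ingrid is the only person who could newly come to control Quillon.
Ingrid holds 80% of Ironvale, so Ingrid controls Ironvale.
Neither Ingrid nor any entity Ingrid controls holds any voting interest in Quillon.
So before the transaction, Ingrid does not control Quillon.
After the purchase, Ingrid holds 18% of Quillon directly.
After the transaction, Ingrid's side holds 18% of Quillon, not > 75%, so Ingrid still does not control Quillon.
No new person acquires control, so the clause is not triggered.

No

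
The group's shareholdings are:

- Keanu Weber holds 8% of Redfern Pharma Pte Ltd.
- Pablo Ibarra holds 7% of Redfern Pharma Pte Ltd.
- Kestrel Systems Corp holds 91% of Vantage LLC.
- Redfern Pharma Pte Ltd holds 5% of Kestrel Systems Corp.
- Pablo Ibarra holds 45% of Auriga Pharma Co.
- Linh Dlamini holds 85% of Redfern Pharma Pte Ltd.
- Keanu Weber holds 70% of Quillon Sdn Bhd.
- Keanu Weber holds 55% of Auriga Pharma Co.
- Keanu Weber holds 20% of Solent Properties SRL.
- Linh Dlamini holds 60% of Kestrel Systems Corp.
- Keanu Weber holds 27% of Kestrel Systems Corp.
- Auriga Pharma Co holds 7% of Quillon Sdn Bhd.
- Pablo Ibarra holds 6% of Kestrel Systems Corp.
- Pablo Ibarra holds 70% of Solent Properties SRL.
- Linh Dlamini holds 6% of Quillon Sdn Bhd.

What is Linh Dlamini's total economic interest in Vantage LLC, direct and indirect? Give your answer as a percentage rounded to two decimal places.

58.47%

Linh reaches Vantage along 2 paths.
Via Redfern → Kestrel: 85% × 5% × 91% = 3.8675%.
Via Kestrel: 60% × 91% = 54.6%.
Total: 3.8675% + 54.6% = 58.4675%.
Rounded: 58.47%.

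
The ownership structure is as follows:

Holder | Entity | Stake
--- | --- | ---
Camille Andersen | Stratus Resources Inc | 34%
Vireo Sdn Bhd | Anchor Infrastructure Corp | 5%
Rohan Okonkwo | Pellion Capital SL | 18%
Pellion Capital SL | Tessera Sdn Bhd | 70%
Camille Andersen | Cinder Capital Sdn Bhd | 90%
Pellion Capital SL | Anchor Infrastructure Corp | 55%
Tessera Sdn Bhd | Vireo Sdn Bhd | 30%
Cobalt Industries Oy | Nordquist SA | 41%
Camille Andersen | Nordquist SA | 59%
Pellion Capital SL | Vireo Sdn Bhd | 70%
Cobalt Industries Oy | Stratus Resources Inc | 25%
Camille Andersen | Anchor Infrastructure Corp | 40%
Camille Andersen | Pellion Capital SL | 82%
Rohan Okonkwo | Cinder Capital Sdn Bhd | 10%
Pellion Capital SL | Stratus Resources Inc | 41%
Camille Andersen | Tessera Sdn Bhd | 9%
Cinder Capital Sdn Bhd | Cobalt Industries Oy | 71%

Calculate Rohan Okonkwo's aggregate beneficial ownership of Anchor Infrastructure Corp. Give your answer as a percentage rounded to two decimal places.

Rohan reaches Anchor along 3 paths.
Via Pellion: 18% × 55% = 9.9%.
Via Pellion → Vireo: 18% × 70% × 5% = 0.63%.
Via Pellion → Tessera → Vireo: 18% × 70% × 30% × 5% = 0.189%.
Total: 9.9% + 0.63% + 0.189% = 10.719%.
Rounded: 10.72%.

10.72%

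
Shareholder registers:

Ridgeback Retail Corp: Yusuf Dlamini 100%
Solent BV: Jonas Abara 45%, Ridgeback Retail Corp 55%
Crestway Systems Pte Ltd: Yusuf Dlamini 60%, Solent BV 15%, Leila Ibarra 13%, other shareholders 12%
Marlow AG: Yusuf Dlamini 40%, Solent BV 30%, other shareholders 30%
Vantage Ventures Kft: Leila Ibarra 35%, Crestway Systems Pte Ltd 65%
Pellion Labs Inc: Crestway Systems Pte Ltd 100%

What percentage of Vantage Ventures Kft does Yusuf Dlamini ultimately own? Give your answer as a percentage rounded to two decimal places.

44.36%

Yusuf reaches Vantage along 2 paths.
Via Crestway: 60% × 65% = 39%.
Via Ridgeback → Solent → Crestway: 100% × 55% × 15% × 65% = 5.3625%.
Total: 39% + 5.3625% = 44.3625%.
Rounded: 44.36%.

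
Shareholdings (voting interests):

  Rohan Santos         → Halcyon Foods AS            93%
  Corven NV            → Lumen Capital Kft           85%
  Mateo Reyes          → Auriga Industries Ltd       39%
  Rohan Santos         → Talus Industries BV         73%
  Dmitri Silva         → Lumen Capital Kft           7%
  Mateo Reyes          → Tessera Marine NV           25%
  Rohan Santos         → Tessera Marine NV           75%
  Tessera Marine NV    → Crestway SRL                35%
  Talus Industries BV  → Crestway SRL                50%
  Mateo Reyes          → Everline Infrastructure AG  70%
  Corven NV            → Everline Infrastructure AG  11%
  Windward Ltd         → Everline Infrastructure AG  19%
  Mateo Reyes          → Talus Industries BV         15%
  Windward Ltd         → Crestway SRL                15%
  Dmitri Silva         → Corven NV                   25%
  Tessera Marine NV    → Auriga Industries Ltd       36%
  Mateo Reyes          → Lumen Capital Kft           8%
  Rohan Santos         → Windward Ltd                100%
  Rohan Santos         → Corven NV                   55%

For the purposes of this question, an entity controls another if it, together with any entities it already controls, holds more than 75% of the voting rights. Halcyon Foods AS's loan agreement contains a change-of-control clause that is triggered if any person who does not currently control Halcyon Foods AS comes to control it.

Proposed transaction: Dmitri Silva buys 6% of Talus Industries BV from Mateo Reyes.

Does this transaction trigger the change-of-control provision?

No

The purchase adds only to Dmitri's holdings (Mateo's stake shrinks), so Dmitri is the only person who could newly come to control Halcyon.
Dmitri's largest direct stake is 25% in Corven, which does not meet the threshold, so Dmitri controls no company.
Neither Dmitri nor any entity Dmitri controls holds any voting interest in Halcyon.
So before the transaction, Dmitri does not control Halcyon.
After the purchase, Dmitri holds 6% of Talus directly, and Mateo's stake falls to 9%.
Dmitri's side now holds 6% of Talus, not > 75%, so Dmitri still does not control Talus.
After the transaction, neither Dmitri nor any entity Dmitri controls holds a voting interest in Halcyon, so Dmitri still does not control it.
No new person acquires control, so the clause is not triggered.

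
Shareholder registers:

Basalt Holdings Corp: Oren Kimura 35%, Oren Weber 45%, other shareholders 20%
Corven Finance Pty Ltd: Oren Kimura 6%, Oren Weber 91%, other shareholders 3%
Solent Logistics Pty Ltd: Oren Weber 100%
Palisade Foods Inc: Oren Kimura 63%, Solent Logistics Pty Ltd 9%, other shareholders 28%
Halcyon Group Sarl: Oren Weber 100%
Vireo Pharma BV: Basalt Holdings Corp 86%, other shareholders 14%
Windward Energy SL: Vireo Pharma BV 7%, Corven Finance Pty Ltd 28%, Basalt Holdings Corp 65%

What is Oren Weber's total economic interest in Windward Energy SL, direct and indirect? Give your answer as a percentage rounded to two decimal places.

57.44%

Oren Weber reaches Windward along 3 paths.
Via Basalt → Vireo: 45% × 86% × 7% = 2.709%.
Via Corven: 91% × 28% = 25.48%.
Via Basalt: 45% × 65% = 29.25%.
Total: 2.709% + 25.48% + 29.25% = 57.439%.
Rounded: 57.44%.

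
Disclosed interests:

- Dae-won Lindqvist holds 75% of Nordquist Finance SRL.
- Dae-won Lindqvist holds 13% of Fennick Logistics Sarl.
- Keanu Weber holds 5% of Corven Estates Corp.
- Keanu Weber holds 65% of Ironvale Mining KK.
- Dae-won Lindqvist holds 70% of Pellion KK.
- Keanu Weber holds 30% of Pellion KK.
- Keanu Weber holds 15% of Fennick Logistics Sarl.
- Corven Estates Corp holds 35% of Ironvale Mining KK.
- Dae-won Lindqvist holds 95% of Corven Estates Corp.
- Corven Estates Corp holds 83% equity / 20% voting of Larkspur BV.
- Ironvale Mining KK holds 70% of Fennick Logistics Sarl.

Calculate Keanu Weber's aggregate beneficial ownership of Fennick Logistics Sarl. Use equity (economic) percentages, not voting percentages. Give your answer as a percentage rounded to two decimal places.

61.73%

Keanu reaches Fennick along 3 paths.
Direct stake: 15% = 15%.
Via Ironvale: 65% × 70% = 45.5%.
Via Corven → Ironvale: 5% × 35% × 70% = 1.225%.
Total: 15% + 45.5% + 1.225% = 61.725%.
Rounded: 61.73%.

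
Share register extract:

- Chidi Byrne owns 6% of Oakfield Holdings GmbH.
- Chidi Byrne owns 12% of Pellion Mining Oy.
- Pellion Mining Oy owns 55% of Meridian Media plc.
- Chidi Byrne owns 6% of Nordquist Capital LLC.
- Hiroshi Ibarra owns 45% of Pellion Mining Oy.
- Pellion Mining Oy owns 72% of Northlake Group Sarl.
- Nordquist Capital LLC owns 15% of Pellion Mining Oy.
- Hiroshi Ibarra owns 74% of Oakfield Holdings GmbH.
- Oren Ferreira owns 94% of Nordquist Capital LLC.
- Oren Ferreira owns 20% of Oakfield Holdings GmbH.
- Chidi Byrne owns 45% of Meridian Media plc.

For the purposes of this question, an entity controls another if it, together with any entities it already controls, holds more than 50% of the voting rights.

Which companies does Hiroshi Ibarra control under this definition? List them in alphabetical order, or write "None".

Oakfield Holdings GmbH

Hiroshi holds 74% of Oakfield, so Hiroshi controls Oakfield.
No other company's threshold is met.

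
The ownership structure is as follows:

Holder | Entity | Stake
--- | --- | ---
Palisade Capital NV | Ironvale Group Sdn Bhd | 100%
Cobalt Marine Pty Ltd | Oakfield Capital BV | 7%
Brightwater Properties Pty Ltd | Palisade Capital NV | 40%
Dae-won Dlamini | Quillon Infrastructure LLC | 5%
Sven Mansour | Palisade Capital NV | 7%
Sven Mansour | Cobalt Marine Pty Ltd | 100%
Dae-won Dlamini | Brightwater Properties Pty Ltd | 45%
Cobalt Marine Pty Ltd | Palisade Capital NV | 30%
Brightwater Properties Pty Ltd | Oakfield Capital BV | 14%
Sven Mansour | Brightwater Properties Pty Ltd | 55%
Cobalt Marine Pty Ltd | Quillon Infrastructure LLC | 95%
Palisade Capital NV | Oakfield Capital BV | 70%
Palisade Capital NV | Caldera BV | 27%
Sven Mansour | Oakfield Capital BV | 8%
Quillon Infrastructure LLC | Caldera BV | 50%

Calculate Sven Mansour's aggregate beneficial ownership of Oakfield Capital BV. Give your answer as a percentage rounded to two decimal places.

64.00%

Sven reaches Oakfield along 6 paths.
Via Palisade: 7% × 70% = 4.9%.
Via Cobalt → Palisade: 100% × 30% × 70% = 21%.
Via Brightwater → Palisade: 55% × 40% × 70% = 15.4%.
Direct stake: 8% = 8%.
Via Brightwater: 55% × 14% = 7.7%.
Via Cobalt: 100% × 7% = 7%.
Total: 4.9% + 21% + 15.4% + 8% + 7.7% + 7% = 64%.
Rounded: 64.00%.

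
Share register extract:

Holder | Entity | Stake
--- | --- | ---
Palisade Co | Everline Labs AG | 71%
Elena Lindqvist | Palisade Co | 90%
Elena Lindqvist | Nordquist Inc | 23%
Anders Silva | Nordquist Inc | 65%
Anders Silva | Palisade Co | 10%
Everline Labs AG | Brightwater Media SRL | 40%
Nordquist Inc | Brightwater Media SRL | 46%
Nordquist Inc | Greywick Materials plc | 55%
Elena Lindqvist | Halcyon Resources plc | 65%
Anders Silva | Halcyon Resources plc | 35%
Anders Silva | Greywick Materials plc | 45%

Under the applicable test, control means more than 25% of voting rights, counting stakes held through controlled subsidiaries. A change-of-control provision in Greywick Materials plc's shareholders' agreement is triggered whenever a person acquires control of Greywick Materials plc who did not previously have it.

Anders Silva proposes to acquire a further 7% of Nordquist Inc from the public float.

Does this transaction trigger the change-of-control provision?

No

The purchase changes only Anders's holdings, so Anders is the only person who could newly come to control Greywick.
Anders holds 65% of Nordquist, so Anders controls Nordquist.
Anders and Nordquist together hold 45% + 55% = 100% of Greywick, so Anders controls Greywick.
So Anders already controls Greywick before the transaction.
After the purchase, Anders's direct stake in Nordquist rises to 65% + 7% = 72%.
Anders controlled Greywick already, so this is not a new person acquiring control; every other person's position is unchanged or reduced.
No new person acquires control, so the clause is not triggered.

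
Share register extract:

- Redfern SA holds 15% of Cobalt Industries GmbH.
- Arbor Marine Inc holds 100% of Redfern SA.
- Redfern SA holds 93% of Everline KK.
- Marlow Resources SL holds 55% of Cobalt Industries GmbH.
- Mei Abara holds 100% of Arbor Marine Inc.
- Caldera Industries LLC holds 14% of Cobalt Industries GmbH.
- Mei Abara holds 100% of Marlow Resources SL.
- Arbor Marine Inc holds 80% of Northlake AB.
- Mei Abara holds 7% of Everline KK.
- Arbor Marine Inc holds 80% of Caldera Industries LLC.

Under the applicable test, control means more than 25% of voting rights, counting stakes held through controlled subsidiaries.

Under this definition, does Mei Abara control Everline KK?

Mei holds 100% of Arbor, so Mei controls Arbor.
Arbor holds 100% of Redfern, so Mei controls Redfern.
Redfern and Mei together hold 93% + 7% = 100% of Everline, so Mei controls Everline.

Yes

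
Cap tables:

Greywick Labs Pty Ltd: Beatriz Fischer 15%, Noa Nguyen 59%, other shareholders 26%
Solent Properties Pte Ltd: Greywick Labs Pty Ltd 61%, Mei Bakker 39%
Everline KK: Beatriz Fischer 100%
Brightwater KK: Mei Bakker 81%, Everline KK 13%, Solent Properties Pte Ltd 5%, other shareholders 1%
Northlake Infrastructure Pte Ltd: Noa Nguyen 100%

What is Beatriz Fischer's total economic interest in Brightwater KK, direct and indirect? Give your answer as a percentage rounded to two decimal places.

Beatriz reaches Brightwater along 2 paths.
Via Everline: 100% × 13% = 13%.
Via Greywick → Solent: 15% × 61% × 5% = 0.4575%.
Total: 13% + 0.4575% = 13.4575%.
Rounded: 13.46%.

13.46%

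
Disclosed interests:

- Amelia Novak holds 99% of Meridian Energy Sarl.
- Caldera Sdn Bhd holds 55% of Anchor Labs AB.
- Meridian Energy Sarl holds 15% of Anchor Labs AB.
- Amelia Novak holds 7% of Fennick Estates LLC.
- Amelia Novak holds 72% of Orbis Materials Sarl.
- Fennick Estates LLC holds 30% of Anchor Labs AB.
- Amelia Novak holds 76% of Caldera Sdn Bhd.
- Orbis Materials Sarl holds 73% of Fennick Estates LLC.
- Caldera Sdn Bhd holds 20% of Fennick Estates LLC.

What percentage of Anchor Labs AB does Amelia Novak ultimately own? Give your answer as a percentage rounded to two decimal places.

79.08%

Amelia reaches Anchor along 5 paths.
Via Meridian: 99% × 15% = 14.85%.
Via Caldera: 76% × 55% = 41.8%.
Via Orbis → Fennick: 72% × 73% × 30% = 15.768%.
Via Fennick: 7% × 30% = 2.1%.
Via Caldera → Fennick: 76% × 20% × 30% = 4.56%.
Total: 14.85% + 41.8% + 15.768% + 2.1% + 4.56% = 79.078%.
Rounded: 79.08%.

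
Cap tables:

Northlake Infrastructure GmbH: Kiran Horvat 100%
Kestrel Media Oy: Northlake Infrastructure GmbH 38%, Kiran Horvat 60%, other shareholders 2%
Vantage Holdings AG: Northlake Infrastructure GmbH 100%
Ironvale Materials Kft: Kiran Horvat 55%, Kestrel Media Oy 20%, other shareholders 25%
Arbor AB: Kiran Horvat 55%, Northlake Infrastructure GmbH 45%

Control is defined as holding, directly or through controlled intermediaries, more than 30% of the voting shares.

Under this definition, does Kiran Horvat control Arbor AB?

Yes

Kiran holds 100% of Northlake, so Kiran controls Northlake.
Kiran and Northlake together hold 55% + 45% = 100% of Arbor, so Kiran controls Arbor.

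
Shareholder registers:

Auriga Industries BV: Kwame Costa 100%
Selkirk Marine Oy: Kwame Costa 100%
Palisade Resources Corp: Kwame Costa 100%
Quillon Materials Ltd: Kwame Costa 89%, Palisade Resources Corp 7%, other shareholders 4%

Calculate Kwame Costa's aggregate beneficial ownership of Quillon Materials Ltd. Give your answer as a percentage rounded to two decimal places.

96.00%

Kwame reaches Quillon along 2 paths.
Direct stake: 89% = 89%.
Via Palisade: 100% × 7% = 7%.
Total: 89% + 7% = 96%.
Rounded: 96.00%.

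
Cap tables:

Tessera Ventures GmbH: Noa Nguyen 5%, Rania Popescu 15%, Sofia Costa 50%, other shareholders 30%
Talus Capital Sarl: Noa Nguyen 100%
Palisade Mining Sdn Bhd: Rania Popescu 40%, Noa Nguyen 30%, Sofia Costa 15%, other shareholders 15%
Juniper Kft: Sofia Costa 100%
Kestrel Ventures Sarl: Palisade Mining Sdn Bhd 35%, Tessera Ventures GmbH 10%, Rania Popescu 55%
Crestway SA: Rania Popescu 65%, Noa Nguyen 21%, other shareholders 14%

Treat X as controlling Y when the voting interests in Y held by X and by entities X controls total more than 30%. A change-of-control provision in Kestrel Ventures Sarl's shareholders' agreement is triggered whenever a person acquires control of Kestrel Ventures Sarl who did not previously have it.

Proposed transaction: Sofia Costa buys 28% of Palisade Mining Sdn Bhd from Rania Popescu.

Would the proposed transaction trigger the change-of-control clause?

The purchase adds only to Sofia's holdings (Rania's stake shrinks), so Sofia is the only person who could newly come to control Kestrel.
Sofia holds 50% of Tessera, so Sofia controls Tessera.
Sofia holds 100% of Juniper, so Sofia controls Juniper.
In Kestrel, Sofia's side holds only 10%, not > 30%.
So before the transaction, Sofia does not control Kestrel.
After the purchase, Sofia's direct stake in Palisade rises to 15% + 28% = 43%, and Rania's stake falls to 12%.
Sofia holds 43% of Palisade, so Sofia controls Palisade.
Palisade and Tessera together hold 35% + 10% = 45% of Kestrel, so Sofia controls Kestrel.
Sofia did not control Kestrel before and does after, so the clause is triggered.

Yes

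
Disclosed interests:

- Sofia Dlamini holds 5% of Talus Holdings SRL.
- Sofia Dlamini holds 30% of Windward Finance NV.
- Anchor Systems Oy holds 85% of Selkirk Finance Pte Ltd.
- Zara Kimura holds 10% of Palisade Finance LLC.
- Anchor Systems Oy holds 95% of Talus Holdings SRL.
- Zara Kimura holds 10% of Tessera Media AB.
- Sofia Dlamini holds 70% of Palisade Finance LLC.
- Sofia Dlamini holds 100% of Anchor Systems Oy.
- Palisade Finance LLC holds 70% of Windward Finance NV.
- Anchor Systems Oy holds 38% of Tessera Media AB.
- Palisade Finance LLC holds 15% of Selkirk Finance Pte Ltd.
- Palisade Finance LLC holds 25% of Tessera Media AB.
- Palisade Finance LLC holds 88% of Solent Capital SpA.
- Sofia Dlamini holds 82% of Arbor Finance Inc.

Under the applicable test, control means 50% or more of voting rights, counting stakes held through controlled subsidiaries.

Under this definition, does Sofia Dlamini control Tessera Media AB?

Sofia holds 100% of Anchor, so Sofia controls Anchor.
Sofia holds 70% of Palisade, so Sofia controls Palisade.
Anchor and Palisade together hold 38% + 25% = 63% of Tessera, so Sofia controls Tessera.

Yes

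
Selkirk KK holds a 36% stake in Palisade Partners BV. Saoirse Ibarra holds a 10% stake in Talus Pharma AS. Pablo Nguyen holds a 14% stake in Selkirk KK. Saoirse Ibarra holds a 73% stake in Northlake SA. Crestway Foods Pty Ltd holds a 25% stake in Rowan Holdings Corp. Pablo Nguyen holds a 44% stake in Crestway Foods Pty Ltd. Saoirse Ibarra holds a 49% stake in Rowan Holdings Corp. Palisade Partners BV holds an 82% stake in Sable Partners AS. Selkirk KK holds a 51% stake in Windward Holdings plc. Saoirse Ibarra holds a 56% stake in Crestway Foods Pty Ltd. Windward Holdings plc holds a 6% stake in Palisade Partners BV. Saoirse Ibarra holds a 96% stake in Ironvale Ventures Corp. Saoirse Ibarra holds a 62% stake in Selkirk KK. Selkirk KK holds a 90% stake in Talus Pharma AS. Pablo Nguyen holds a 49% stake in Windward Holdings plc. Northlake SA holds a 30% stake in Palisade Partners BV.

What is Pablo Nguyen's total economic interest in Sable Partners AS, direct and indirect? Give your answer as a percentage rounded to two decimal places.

6.89%

Pablo reaches Sable along 3 paths.
Via Selkirk → Palisade: 14% × 36% × 82% = 4.1328%.
Via Selkirk → Windward → Palisade: 14% × 51% × 6% × 82% = 0.351288%.
Via Windward → Palisade: 49% × 6% × 82% = 2.4108%.
Total: 4.1328% + 0.351288% + 2.4108% = 6.894888%.
Rounded: 6.89%.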